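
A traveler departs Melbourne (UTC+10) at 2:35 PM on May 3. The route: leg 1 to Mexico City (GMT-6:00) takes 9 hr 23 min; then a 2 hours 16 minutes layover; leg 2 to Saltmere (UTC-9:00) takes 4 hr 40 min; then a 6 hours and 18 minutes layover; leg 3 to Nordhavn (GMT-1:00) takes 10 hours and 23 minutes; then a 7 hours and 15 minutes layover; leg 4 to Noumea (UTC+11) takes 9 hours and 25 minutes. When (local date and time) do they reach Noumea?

Convert departure to UTC: 2:35 PM − 10:00 = 4:35 AM UTC on May 3.
Add 9 hours 23 minutes leg 1 → 1:58 PM UTC.
Add 2 hours and 16 minutes layover in Mexico City → 4:14 PM UTC.
Add 4 hours 40 minutes leg 2 → 8:54 PM UTC.
Add 6 hours and 18 minutes layover in Saltmere → 3:12 AM UTC (May 4).
Add 10 hours and 23 minutes leg 3 → 1:35 PM UTC.
Add 7 hours and 15 minutes layover in Nordhavn → 8:50 PM UTC.
Add 9 hours and 25 minutes leg 4 → 6:15 AM UTC (May 5).
Noumea is UTC+11:00, so local arrival = 6:15 AM + 11:00 = 5:15 PM on May 5.

5:15 PM on May 5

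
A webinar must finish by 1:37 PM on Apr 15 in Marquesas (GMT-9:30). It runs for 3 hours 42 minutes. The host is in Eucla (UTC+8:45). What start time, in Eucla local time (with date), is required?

4:10 AM on Apr 16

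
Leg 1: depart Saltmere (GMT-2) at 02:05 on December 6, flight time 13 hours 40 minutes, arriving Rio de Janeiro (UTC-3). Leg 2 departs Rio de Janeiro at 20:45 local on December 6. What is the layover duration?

Convert departure to UTC: 02:05 + 2:00 = 04:05 UTC on Dec 6.
Add 13 hours 40 minutes flight time → 17:45 UTC.
Rio de Janeiro is UTC−3:00, so local arrival = 17:45 − 3:00 = 14:45 on Dec 6.
Layover = 20:45 − 14:45 = 6 hours.

6 hours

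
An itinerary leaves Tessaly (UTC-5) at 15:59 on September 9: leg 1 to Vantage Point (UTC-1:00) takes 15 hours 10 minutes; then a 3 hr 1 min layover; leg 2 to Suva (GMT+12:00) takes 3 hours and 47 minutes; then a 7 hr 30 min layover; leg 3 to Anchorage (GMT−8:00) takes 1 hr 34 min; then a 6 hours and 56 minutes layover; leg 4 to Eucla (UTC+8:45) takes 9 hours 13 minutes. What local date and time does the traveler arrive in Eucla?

04:55 on September 12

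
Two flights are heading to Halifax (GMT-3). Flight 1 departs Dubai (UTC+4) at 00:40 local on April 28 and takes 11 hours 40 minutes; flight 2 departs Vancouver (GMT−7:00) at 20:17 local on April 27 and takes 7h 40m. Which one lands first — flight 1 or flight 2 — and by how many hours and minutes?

Flight 1 in UTC: 00:40 − 4:00 = 20:40 on Apr 27.
+11 hours 40 minutes → arrive 08:20 UTC on Apr 28.
Flight 2 in UTC: 20:17 + 7:00 = 03:17 on Apr 28.
+7 hours and 40 minutes → arrive 10:57 UTC on Apr 28.
Flight 1 lands earlier by 2 hours 37 minutes.

the first, by 2 hours 37 minutes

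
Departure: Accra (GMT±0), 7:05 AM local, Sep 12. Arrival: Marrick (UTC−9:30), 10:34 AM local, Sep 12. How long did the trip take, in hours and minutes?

Departure is already UTC: 7:05 AM on Sep 12.
Arrival in UTC: 10:34 AM + 9:30 = 8:04 PM on Sep 12.
Elapsed = 8:04 PM − 7:05 AM = 12 hours 59 minutes.

12 hours 59 minutes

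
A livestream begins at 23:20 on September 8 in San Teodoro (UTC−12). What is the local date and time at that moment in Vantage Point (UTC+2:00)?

13:20 on Sep 9

Vantage Point is 14:00 ahead of San Teodoro.
Shift by the zone difference: 23:20 + 14:00 = 13:20 on Sep 9 in Vantage Point.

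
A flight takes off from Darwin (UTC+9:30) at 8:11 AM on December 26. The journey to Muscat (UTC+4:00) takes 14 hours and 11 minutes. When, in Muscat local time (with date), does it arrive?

Convert departure to UTC: 8:11 AM − 9:30 = 10:41 PM UTC on Dec 25.
Add 14 hours and 11 minutes travel time → 12:52 PM UTC (Dec 26).
Muscat is UTC+4:00, so local arrival = 12:52 PM + 4:00 = 4:52 PM on Dec 26.

4:52 PM on December 26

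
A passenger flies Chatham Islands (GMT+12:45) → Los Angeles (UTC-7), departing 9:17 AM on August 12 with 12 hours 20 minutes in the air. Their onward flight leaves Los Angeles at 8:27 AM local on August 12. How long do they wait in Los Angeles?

Convert departure to UTC: 9:17 AM − 12:45 = 8:32 PM UTC on Aug 11.
Add 12 hours and 20 minutes flight time → 8:52 AM UTC (Aug 12).
Los Angeles is UTC−7:00, so local arrival = 8:52 AM − 7:00 = 1:52 AM on Aug 12.
Layover = 8:27 AM − 1:52 AM = 6 hours 35 minutes.

6 hours 35 minutes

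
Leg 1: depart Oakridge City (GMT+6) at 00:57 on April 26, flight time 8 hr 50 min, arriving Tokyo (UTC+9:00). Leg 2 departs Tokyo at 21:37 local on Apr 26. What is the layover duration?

8 hours 50 minutes

Convert departure to UTC: 00:57 − 6:00 = 18:57 UTC on Apr 25.
Add 8 hours 50 minutes flight time → 03:47 UTC (Apr 26).
Tokyo is UTC+9:00, so local arrival = 03:47 + 9:00 = 12:47 on Apr 26.
Layover = 21:37 − 12:47 = 8 hours 50 minutes.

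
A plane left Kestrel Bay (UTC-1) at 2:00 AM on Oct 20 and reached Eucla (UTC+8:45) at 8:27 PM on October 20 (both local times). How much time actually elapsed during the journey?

8 hours 42 minutes

Departure in UTC: 2:00 AM + 1:00 = 3:00 AM on Oct 20.
Arrival in UTC: 8:27 PM − 8:45 = 11:42 AM on Oct 20.
Elapsed = 11:42 AM − 3:00 AM = 8 hours 42 minutes.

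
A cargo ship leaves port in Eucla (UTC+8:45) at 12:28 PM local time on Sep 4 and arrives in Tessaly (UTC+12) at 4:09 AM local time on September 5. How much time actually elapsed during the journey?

12 hours 26 minutes

Departure in UTC: 12:28 PM − 8:45 = 3:43 AM on Sep 4.
Arrival in UTC: 4:09 AM − 12:00 = 4:09 PM on Sep 4.
Elapsed = 4:09 PM − 3:43 AM = 12 hours 26 minutes.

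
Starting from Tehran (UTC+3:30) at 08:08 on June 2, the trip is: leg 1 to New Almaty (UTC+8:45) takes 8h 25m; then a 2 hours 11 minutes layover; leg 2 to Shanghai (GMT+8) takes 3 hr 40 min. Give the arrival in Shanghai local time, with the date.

02:54 on Jun 3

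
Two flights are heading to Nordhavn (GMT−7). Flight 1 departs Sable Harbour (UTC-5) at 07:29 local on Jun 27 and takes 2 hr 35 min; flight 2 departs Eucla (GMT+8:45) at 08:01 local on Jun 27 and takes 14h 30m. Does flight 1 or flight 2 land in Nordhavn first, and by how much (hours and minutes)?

Flight 1 in UTC: 07:29 + 5:00 = 12:29 on Jun 27.
+2 hours 35 minutes → arrive 15:04 UTC on Jun 27.
Flight 2 in UTC: 08:01 − 8:45 = 23:16 on Jun 26.
+14 hours 30 minutes → arrive 13:46 UTC on Jun 27.
Flight 2 lands earlier by 1 hour 18 minutes.

the second, by 1 hour 18 minutes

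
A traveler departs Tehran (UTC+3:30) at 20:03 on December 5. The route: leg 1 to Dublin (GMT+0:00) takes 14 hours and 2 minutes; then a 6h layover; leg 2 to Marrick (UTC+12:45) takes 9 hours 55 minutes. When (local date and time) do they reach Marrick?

11:15 on December 7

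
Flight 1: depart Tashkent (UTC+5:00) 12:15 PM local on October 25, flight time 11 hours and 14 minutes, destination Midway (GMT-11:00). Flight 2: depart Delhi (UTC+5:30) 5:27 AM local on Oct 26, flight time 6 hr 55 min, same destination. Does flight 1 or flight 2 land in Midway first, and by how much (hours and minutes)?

Flight 1 in UTC: 12:15 PM − 5:00 = 7:15 AM on Oct 25.
+11 hours 14 minutes → arrive 6:29 PM UTC on Oct 25.
Flight 2 in UTC: 5:27 AM − 5:30 = 11:57 PM on Oct 25.
+6 hours and 55 minutes → arrive 6:52 AM UTC on Oct 26.
Flight 1 lands earlier by 12 hours 23 minutes.

the first, by 12 hours 23 minutes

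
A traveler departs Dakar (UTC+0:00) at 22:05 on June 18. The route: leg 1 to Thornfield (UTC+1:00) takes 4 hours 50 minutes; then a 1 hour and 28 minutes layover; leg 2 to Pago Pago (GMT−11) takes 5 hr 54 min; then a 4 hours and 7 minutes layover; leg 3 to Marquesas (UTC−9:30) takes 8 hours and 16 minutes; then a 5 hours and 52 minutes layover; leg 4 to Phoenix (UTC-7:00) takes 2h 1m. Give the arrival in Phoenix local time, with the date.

23:33 on June 19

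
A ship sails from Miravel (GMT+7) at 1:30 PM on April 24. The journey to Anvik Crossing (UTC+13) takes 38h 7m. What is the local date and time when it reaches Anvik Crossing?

Convert departure to UTC: 1:30 PM − 7:00 = 6:30 AM UTC on Apr 24.
Add 38 hours and 7 minutes travel time → 8:37 PM UTC (Apr 25).
Anvik Crossing is UTC+13:00, so local arrival = 8:37 PM + 13:00 = 9:37 AM on Apr 26.

9:37 AM on Apr 26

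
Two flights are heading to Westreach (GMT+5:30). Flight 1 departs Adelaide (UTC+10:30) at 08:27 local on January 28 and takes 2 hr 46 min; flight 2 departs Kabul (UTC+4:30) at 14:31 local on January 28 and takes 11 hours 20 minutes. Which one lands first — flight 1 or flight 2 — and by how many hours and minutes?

the first, by 20 hours 38 minutes

Flight 1 in UTC: 08:27 − 10:30 = 21:57 on Jan 27.
+2 hours 46 minutes → arrive 00:43 UTC on Jan 28.
Flight 2 in UTC: 14:31 − 4:30 = 10:01 on Jan 28.
+11 hours 20 minutes → arrive 21:21 UTC on Jan 28.
Flight 1 lands earlier by 20 hours 38 minutes.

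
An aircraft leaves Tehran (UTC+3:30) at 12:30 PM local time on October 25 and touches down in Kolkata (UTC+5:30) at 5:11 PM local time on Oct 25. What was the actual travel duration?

2 hours 41 minutes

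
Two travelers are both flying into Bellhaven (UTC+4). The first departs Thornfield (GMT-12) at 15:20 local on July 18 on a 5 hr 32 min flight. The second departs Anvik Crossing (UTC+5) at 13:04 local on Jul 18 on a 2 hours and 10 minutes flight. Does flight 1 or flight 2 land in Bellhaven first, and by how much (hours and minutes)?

Flight 1 in UTC: 15:20 + 12:00 = 03:20 on Jul 19.
+5 hours and 32 minutes → arrive 08:52 UTC on Jul 19.
Flight 2 in UTC: 13:04 − 5:00 = 08:04 on Jul 18.
+2 hours 10 minutes → arrive 10:14 UTC on Jul 18.
Flight 2 lands earlier by 22 hours 38 minutes.

the second, by 22 hours 38 minutes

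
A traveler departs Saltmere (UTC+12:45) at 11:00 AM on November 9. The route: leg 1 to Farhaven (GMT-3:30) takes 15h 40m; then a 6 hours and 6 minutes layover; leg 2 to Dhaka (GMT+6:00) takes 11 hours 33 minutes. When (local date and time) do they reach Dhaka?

1:34 PM on November 10

Convert departure to UTC: 11:00 AM − 12:45 = 10:15 PM UTC on Nov 8.
Add 15 hours 40 minutes leg 1 → 1:55 PM UTC (Nov 9).
Add 6 hours and 6 minutes layover in Farhaven → 8:01 PM UTC.
Add 11 hours and 33 minutes leg 2 → 7:34 AM UTC (Nov 10).
Dhaka is UTC+6:00, so local arrival = 7:34 AM + 6:00 = 1:34 PM on Nov 10.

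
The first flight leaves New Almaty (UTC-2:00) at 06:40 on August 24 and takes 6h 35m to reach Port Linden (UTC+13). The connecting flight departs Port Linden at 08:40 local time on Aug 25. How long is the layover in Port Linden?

4 hours 25 minutes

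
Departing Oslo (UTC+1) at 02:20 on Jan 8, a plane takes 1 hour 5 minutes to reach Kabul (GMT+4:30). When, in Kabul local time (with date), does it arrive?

06:55 on January 8

Convert departure to UTC: 02:20 − 1:00 = 01:20 UTC on Jan 8.
Add 1 hour and 5 minutes travel time → 02:25 UTC.
Kabul is UTC+4:30, so local arrival = 02:25 + 4:30 = 06:55 on Jan 8.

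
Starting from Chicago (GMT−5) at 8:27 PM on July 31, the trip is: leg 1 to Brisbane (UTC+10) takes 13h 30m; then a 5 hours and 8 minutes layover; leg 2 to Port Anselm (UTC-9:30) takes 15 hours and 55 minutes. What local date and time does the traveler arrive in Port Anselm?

2:30 AM on August 2

Convert departure to UTC: 8:27 PM + 5:00 = 1:27 AM UTC on Aug 1.
Add 13 hours and 30 minutes leg 1 → 2:57 PM UTC.
Add 5 hours 8 minutes layover in Brisbane → 8:05 PM UTC.
Add 15 hours 55 minutes leg 2 → 12:00 PM UTC (Aug 2).
Port Anselm is UTC−9:30, so local arrival = 12:00 PM − 9:30 = 2:30 AM on Aug 2.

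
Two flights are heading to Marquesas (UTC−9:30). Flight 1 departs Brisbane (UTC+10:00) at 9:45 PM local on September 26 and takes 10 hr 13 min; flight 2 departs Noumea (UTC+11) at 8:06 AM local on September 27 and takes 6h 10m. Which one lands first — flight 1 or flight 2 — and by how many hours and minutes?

Flight 1 in UTC: 9:45 PM − 10:00 = 11:45 AM on Sep 26.
+10 hours and 13 minutes → arrive 9:58 PM UTC on Sep 26.
Flight 2 in UTC: 8:06 AM − 11:00 = 9:06 PM on Sep 26.
+6 hours and 10 minutes → arrive 3:16 AM UTC on Sep 27.
Flight 1 lands earlier by 5 hours 18 minutes.

the first, by 5 hours 18 minutes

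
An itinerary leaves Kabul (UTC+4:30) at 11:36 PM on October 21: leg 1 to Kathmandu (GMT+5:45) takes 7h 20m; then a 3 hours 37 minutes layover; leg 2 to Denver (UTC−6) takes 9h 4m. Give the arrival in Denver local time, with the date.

Convert departure to UTC: 11:36 PM − 4:30 = 7:06 PM UTC on Oct 21.
Add 7 hours 20 minutes leg 1 → 2:26 AM UTC (Oct 22).
Add 3 hours 37 minutes layover in Kathmandu → 6:03 AM UTC.
Add 9 hours and 4 minutes leg 2 → 3:07 PM UTC.
Denver is UTC−6:00, so local arrival = 3:07 PM − 6:00 = 9:07 AM on Oct 22.

9:07 AM on Oct 22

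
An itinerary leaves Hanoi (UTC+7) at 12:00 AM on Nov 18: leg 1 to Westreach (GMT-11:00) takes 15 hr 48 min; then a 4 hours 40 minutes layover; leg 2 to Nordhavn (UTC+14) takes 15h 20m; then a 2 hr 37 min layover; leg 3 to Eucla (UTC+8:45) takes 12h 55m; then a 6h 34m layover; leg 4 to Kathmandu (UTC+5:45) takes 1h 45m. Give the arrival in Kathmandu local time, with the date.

10:24 AM on November 20

Convert departure to UTC: 12:00 AM − 7:00 = 5:00 PM UTC on Nov 17.
Add 15 hours 48 minutes leg 1 → 8:48 AM UTC (Nov 18).
Add 4 hours 40 minutes layover in Westreach → 1:28 PM UTC.
Add 15 hours 20 minutes leg 2 → 4:48 AM UTC (Nov 19).
Add 2 hours and 37 minutes layover in Nordhavn → 7:25 AM UTC.
Add 12 hours and 55 minutes leg 3 → 8:20 PM UTC.
Add 6 hours and 34 minutes layover in Eucla → 2:54 AM UTC (Nov 20).
Add 1 hour and 45 minutes leg 4 → 4:39 AM UTC.
Kathmandu is UTC+5:45, so local arrival = 4:39 AM + 5:45 = 10:24 AM on Nov 20.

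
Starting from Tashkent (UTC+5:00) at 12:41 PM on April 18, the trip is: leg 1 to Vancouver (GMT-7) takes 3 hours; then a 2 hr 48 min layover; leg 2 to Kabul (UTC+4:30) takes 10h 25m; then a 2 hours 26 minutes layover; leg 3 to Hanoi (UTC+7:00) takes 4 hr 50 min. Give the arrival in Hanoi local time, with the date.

2:10 PM on Apr 19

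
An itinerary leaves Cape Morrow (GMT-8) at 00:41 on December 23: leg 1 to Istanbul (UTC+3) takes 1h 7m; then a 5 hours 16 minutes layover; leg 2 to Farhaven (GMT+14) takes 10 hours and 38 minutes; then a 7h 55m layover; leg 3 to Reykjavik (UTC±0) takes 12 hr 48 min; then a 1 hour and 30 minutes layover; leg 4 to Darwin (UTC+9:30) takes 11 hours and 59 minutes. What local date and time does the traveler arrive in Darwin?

Convert departure to UTC: 00:41 + 8:00 = 08:41 UTC on Dec 23.
Add 1 hour 7 minutes leg 1 → 09:48 UTC.
Add 5 hours 16 minutes layover in Istanbul → 15:04 UTC.
Add 10 hours 38 minutes leg 2 → 01:42 UTC (Dec 24).
Add 7 hours 55 minutes layover in Farhaven → 09:37 UTC.
Add 12 hours 48 minutes leg 3 → 22:25 UTC.
Add 1 hour and 30 minutes layover in Reykjavik → 23:55 UTC.
Add 11 hours and 59 minutes leg 4 → 11:54 UTC (Dec 25).
Darwin is UTC+9:30, so local arrival = 11:54 + 9:30 = 21:24 on Dec 25.

21:24 on December 25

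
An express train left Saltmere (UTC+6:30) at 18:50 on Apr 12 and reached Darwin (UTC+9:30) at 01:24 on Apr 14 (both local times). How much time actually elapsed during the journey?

27 hours 34 minutes

Departure in UTC: 18:50 − 6:30 = 12:20 on Apr 12.
Arrival in UTC: 01:24 − 9:30 = 15:54 on Apr 13.
Elapsed = 15:54 − 12:20 (+1 day) = 27 hours 34 minutes.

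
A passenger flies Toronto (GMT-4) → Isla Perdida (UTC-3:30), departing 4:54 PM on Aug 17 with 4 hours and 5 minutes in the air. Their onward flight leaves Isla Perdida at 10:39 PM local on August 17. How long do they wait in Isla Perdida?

Convert departure to UTC: 4:54 PM + 4:00 = 8:54 PM UTC on Aug 17.
Add 4 hours and 5 minutes flight time → 12:59 AM UTC (Aug 18).
Isla Perdida is UTC−3:30, so local arrival = 12:59 AM − 3:30 = 9:29 PM on Aug 17.
Layover = 10:39 PM − 9:29 PM = 1 hour 10 minutes.

1 hour 10 minutes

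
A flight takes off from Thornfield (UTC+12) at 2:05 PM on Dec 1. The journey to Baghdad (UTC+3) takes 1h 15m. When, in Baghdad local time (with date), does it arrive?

Baghdad is 9:00 behind Thornfield.
After 1 hour 15 minutes it is 3:20 PM in Thornfield.
Shift by the zone difference: 3:20 PM − 9:00 = 6:20 AM on Dec 1 in Baghdad.

6:20 AM on December 1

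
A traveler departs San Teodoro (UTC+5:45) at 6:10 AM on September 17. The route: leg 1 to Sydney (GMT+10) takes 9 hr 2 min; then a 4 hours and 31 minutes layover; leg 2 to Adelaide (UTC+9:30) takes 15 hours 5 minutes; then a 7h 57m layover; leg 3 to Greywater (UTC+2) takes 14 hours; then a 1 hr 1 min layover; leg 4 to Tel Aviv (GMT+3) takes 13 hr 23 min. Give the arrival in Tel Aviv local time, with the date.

Convert departure to UTC: 6:10 AM − 5:45 = 12:25 AM UTC on Sep 17.
Add 9 hours and 2 minutes leg 1 → 9:27 AM UTC.
Add 4 hours 31 minutes layover in Sydney → 1:58 PM UTC.
Add 15 hours and 5 minutes leg 2 → 5:03 AM UTC (Sep 18).
Add 7 hours 57 minutes layover in Adelaide → 1:00 PM UTC.
Add 14 hours leg 3 → 3:00 AM UTC (Sep 19).
Add 1 hour 1 minute layover in Greywater → 4:01 AM UTC.
Add 13 hours 23 minutes leg 4 → 5:24 PM UTC.
Tel Aviv is UTC+3:00, so local arrival = 5:24 PM + 3:00 = 8:24 PM on Sep 19.

8:24 PM on September 19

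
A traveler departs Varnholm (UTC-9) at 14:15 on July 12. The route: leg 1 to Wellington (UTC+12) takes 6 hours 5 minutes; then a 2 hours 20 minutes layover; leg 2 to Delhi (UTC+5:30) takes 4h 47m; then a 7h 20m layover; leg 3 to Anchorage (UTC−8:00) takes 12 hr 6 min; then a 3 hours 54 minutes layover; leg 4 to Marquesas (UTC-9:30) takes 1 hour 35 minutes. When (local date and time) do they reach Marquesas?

03:52 on July 14

Convert departure to UTC: 14:15 + 9:00 = 23:15 UTC on Jul 12.
Add 6 hours 5 minutes leg 1 → 05:20 UTC (Jul 13).
Add 2 hours and 20 minutes layover in Wellington → 07:40 UTC.
Add 4 hours and 47 minutes leg 2 → 12:27 UTC.
Add 7 hours 20 minutes layover in Delhi → 19:47 UTC.
Add 12 hours and 6 minutes leg 3 → 07:53 UTC (Jul 14).
Add 3 hours 54 minutes layover in Anchorage → 11:47 UTC.
Add 1 hour and 35 minutes leg 4 → 13:22 UTC.
Marquesas is UTC−9:30, so local arrival = 13:22 − 9:30 = 03:52 on Jul 14.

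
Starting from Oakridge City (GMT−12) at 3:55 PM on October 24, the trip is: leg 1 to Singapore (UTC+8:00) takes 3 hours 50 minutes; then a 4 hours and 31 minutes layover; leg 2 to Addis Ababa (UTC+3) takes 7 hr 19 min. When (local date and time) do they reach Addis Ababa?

Convert departure to UTC: 3:55 PM + 12:00 = 3:55 AM UTC on Oct 25.
Add 3 hours and 50 minutes leg 1 → 7:45 AM UTC.
Add 4 hours and 31 minutes layover in Singapore → 12:16 PM UTC.
Add 7 hours 19 minutes leg 2 → 7:35 PM UTC.
Addis Ababa is UTC+3:00, so local arrival = 7:35 PM + 3:00 = 10:35 PM on Oct 25.

10:35 PM on Oct 25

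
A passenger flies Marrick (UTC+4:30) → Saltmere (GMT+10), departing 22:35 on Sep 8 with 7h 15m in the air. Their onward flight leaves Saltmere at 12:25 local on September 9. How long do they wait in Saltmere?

1 hour 5 minutes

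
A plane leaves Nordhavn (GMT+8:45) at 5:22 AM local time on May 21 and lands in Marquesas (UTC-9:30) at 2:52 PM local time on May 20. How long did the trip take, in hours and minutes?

3 hours 45 minutes

Departure in UTC: 5:22 AM − 8:45 = 8:37 PM on May 20.
Arrival in UTC: 2:52 PM + 9:30 = 12:22 AM on May 21.
Elapsed = 12:22 AM − 8:37 PM (+1 day) = 3 hours 45 minutes.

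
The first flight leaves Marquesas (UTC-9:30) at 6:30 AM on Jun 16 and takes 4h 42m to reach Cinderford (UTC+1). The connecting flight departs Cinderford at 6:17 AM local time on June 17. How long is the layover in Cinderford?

Convert departure to UTC: 6:30 AM + 9:30 = 4:00 PM UTC on Jun 16.
Add 4 hours 42 minutes flight time → 8:42 PM UTC.
Cinderford is UTC+1:00, so local arrival = 8:42 PM + 1:00 = 9:42 PM on Jun 16.
Layover = 6:17 AM − 9:42 PM (+1 day) = 8 hours 35 minutes.

8 hours 35 minutes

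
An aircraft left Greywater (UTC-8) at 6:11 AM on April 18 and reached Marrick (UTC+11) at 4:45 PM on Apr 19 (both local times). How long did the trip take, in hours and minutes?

15 hours 34 minutes

Departure in UTC: 6:11 AM + 8:00 = 2:11 PM on Apr 18.
Arrival in UTC: 4:45 PM − 11:00 = 5:45 AM on Apr 19.
Elapsed = 5:45 AM − 2:11 PM (+1 day) = 15 hours 34 minutes.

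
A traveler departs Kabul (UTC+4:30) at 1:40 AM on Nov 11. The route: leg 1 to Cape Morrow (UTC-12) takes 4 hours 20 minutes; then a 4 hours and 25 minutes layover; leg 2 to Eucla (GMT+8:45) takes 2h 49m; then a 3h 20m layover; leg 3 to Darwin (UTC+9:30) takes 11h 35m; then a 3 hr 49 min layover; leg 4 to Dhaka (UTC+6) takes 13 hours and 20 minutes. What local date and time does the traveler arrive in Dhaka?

Convert departure to UTC: 1:40 AM − 4:30 = 9:10 PM UTC on Nov 10.
Add 4 hours 20 minutes leg 1 → 1:30 AM UTC (Nov 11).
Add 4 hours 25 minutes layover in Cape Morrow → 5:55 AM UTC.
Add 2 hours 49 minutes leg 2 → 8:44 AM UTC.
Add 3 hours 20 minutes layover in Eucla → 12:04 PM UTC.
Add 11 hours and 35 minutes leg 3 → 11:39 PM UTC.
Add 3 hours 49 minutes layover in Darwin → 3:28 AM UTC (Nov 12).
Add 13 hours and 20 minutes leg 4 → 4:48 PM UTC.
Dhaka is UTC+6:00, so local arrival = 4:48 PM + 6:00 = 10:48 PM on Nov 12.

10:48 PM on November 12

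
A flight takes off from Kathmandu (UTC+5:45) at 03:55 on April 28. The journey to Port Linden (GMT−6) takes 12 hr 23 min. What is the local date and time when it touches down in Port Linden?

04:33 on April 28

Convert departure to UTC: 03:55 − 5:45 = 22:10 UTC on Apr 27.
Add 12 hours and 23 minutes travel time → 10:33 UTC (Apr 28).
Port Linden is UTC−6:00, so local arrival = 10:33 − 6:00 = 04:33 on Apr 28.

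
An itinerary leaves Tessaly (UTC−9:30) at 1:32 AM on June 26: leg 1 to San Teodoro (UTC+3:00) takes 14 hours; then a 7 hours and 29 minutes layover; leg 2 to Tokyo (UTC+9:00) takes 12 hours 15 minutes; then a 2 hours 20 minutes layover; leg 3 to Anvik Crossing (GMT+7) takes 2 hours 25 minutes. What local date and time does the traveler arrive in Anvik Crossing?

8:31 AM on June 28

Convert departure to UTC: 1:32 AM + 9:30 = 11:02 AM UTC on Jun 26.
Add 14 hours leg 1 → 1:02 AM UTC (Jun 27).
Add 7 hours and 29 minutes layover in San Teodoro → 8:31 AM UTC.
Add 12 hours 15 minutes leg 2 → 8:46 PM UTC.
Add 2 hours 20 minutes layover in Tokyo → 11:06 PM UTC.
Add 2 hours and 25 minutes leg 3 → 1:31 AM UTC (Jun 28).
Anvik Crossing is UTC+7:00, so local arrival = 1:31 AM + 7:00 = 8:31 AM on Jun 28.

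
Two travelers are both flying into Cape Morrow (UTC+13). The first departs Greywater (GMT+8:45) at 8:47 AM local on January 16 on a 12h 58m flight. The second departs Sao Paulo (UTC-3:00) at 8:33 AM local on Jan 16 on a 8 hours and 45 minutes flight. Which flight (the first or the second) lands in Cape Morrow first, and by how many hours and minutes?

the first, by 7 hours 18 minutes

Flight 1 in UTC: 8:47 AM − 8:45 = 12:02 AM on Jan 16.
+12 hours 58 minutes → arrive 1:00 PM UTC on Jan 16.
Flight 2 in UTC: 8:33 AM + 3:00 = 11:33 AM on Jan 16.
+8 hours 45 minutes → arrive 8:18 PM UTC on Jan 16.
Flight 1 lands earlier by 7 hours 18 minutes.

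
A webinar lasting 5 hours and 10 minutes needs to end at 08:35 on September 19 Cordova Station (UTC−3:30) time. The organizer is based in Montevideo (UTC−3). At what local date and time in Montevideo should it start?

03:55 on September 19

Target end time in UTC: 08:35 + 3:30 = 12:05 on Sep 19.
Subtract 5 hours and 10 minutes → start 06:55 UTC on Sep 19.
Montevideo is UTC−3:00: 06:55 − 3:00 = 03:55 on Sep 19.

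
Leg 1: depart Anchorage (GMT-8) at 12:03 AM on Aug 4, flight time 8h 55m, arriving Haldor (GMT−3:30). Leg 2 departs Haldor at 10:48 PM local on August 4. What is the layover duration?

9 hours 20 minutes

Convert departure to UTC: 12:03 AM + 8:00 = 8:03 AM UTC on Aug 4.
Add 8 hours 55 minutes flight time → 4:58 PM UTC.
Haldor is UTC−3:30, so local arrival = 4:58 PM − 3:30 = 1:28 PM on Aug 4.
Layover = 10:48 PM − 1:28 PM = 9 hours 20 minutes.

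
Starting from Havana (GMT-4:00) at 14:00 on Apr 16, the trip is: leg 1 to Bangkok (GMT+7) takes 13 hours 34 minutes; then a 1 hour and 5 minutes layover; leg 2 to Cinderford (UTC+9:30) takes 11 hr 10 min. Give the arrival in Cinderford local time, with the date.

Convert departure to UTC: 14:00 + 4:00 = 18:00 UTC on Apr 16.
Add 13 hours and 34 minutes leg 1 → 07:34 UTC (Apr 17).
Add 1 hour and 5 minutes layover in Bangkok → 08:39 UTC.
Add 11 hours 10 minutes leg 2 → 19:49 UTC.
Cinderford is UTC+9:30, so local arrival = 19:49 + 9:30 = 05:19 on Apr 18.

05:19 on April 18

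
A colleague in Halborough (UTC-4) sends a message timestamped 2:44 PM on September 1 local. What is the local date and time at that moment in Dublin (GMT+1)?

7:44 PM on September 1

Dublin is 5:00 ahead of Halborough.
Shift by the zone difference: 2:44 PM + 5:00 = 7:44 PM on Sep 1 in Dublin.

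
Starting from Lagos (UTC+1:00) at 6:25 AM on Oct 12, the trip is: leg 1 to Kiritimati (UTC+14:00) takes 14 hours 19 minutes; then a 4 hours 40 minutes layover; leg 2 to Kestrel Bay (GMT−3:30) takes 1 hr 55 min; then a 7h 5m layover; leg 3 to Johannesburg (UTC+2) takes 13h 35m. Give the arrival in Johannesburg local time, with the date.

Convert departure to UTC: 6:25 AM − 1:00 = 5:25 AM UTC on Oct 12.
Add 14 hours and 19 minutes leg 1 → 7:44 PM UTC.
Add 4 hours and 40 minutes layover in Kiritimati → 12:24 AM UTC (Oct 13).
Add 1 hour 55 minutes leg 2 → 2:19 AM UTC.
Add 7 hours 5 minutes layover in Kestrel Bay → 9:24 AM UTC.
Add 13 hours and 35 minutes leg 3 → 10:59 PM UTC.
Johannesburg is UTC+2:00, so local arrival = 10:59 PM + 2:00 = 12:59 AM on Oct 14.

12:59 AM on October 14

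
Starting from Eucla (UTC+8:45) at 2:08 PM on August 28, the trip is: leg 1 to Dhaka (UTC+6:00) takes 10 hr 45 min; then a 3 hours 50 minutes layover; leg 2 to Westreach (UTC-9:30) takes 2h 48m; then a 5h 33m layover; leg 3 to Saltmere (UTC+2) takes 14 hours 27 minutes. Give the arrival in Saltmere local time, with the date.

8:46 PM on Aug 29

Convert departure to UTC: 2:08 PM − 8:45 = 5:23 AM UTC on Aug 28.
Add 10 hours 45 minutes leg 1 → 4:08 PM UTC.
Add 3 hours and 50 minutes layover in Dhaka → 7:58 PM UTC.
Add 2 hours 48 minutes leg 2 → 10:46 PM UTC.
Add 5 hours and 33 minutes layover in Westreach → 4:19 AM UTC (Aug 29).
Add 14 hours 27 minutes leg 3 → 6:46 PM UTC.
Saltmere is UTC+2:00, so local arrival = 6:46 PM + 2:00 = 8:46 PM on Aug 29.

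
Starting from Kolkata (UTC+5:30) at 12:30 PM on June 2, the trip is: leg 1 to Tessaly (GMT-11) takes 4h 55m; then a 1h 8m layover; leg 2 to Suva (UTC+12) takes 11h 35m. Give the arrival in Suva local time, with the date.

Convert departure to UTC: 12:30 PM − 5:30 = 7:00 AM UTC on Jun 2.
Add 4 hours and 55 minutes leg 1 → 11:55 AM UTC.
Add 1 hour 8 minutes layover in Tessaly → 1:03 PM UTC.
Add 11 hours 35 minutes leg 2 → 12:38 AM UTC (Jun 3).
Suva is UTC+12:00, so local arrival = 12:38 AM + 12:00 = 12:38 PM on Jun 3.

12:38 PM on June 3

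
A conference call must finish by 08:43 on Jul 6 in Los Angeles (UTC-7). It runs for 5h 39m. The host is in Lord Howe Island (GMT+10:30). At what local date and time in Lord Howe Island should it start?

Target end time in UTC: 08:43 + 7:00 = 15:43 on Jul 6.
Subtract 5 hours 39 minutes → start 10:04 UTC on Jul 6.
Lord Howe Island is UTC+10:30: 10:04 + 10:30 = 20:34 on Jul 6.

20:34 on July 6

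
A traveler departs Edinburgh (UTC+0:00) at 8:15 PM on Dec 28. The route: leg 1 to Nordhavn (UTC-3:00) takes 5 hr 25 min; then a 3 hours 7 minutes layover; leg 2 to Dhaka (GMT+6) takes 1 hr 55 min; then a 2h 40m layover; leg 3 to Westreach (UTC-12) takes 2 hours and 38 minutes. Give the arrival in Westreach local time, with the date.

12:00 AM on Dec 29

Edinburgh is at UTC+0, so departure is already 8:15 PM UTC on Dec 28.
Add 5 hours 25 minutes leg 1 → 1:40 AM UTC (Dec 29).
Add 3 hours 7 minutes layover in Nordhavn → 4:47 AM UTC.
Add 1 hour and 55 minutes leg 2 → 6:42 AM UTC.
Add 2 hours 40 minutes layover in Dhaka → 9:22 AM UTC.
Add 2 hours 38 minutes leg 3 → 12:00 PM UTC.
Westreach is UTC−12:00, so local arrival = 12:00 PM − 12:00 = 12:00 AM on Dec 29.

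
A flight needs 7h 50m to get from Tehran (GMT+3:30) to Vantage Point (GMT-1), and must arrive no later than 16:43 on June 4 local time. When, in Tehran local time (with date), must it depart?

13:23 on Jun 4

Target arrival in UTC: 16:43 + 1:00 = 17:43 on Jun 4.
Subtract 7 hours 50 minutes → departure 09:53 UTC on Jun 4.
Tehran is UTC+3:30: 09:53 + 3:30 = 13:23 on Jun 4.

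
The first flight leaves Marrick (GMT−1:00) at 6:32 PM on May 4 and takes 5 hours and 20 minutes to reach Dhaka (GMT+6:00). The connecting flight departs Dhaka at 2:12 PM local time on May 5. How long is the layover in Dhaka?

7 hours 20 minutes

Convert departure to UTC: 6:32 PM + 1:00 = 7:32 PM UTC on May 4.
Add 5 hours 20 minutes flight time → 12:52 AM UTC (May 5).
Dhaka is UTC+6:00, so local arrival = 12:52 AM + 6:00 = 6:52 AM on May 5.
Layover = 2:12 PM − 6:52 AM = 7 hours 20 minutes.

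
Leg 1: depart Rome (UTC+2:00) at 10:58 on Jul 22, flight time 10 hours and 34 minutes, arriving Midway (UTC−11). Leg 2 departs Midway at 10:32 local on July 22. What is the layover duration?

Convert departure to UTC: 10:58 − 2:00 = 08:58 UTC on Jul 22.
Add 10 hours 34 minutes flight time → 19:32 UTC.
Midway is UTC−11:00, so local arrival = 19:32 − 11:00 = 08:32 on Jul 22.
Layover = 10:32 − 08:32 = 2 hours.

2 hours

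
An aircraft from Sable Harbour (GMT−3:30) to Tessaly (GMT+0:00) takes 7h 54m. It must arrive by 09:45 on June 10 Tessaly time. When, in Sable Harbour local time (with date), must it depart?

Target arrival is already UTC: 09:45 on Jun 10.
Subtract 7 hours 54 minutes → departure 01:51 UTC on Jun 10.
Sable Harbour is UTC−3:30: 01:51 − 3:30 = 22:21 on Jun 9.

22:21 on Jun 9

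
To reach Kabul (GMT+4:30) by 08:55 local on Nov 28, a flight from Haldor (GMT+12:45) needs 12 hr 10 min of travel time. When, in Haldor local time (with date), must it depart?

05:00 on November 28

Target arrival in UTC: 08:55 − 4:30 = 04:25 on Nov 28.
Subtract 12 hours and 10 minutes → departure 16:15 UTC on Nov 27.
Haldor is UTC+12:45: 16:15 + 12:45 = 05:00 on Nov 28.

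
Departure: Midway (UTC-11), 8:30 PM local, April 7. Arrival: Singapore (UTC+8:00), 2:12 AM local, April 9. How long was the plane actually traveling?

10 hours 42 minutes

Departure in UTC: 8:30 PM + 11:00 = 7:30 AM on Apr 8.
Arrival in UTC: 2:12 AM − 8:00 = 6:12 PM on Apr 8.
Elapsed = 6:12 PM − 7:30 AM = 10 hours 42 minutes.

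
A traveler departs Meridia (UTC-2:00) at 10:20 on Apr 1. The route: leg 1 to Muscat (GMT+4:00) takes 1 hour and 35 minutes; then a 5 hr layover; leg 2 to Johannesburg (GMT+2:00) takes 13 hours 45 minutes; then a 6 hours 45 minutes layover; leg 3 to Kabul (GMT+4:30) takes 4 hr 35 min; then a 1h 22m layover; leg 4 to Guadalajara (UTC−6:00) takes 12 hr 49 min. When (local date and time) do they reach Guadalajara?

Convert departure to UTC: 10:20 + 2:00 = 12:20 UTC on Apr 1.
Add 1 hour and 35 minutes leg 1 → 13:55 UTC.
Add 5 hours layover in Muscat → 18:55 UTC.
Add 13 hours 45 minutes leg 2 → 08:40 UTC (Apr 2).
Add 6 hours 45 minutes layover in Johannesburg → 15:25 UTC.
Add 4 hours 35 minutes leg 3 → 20:00 UTC.
Add 1 hour and 22 minutes layover in Kabul → 21:22 UTC.
Add 12 hours and 49 minutes leg 4 → 10:11 UTC (Apr 3).
Guadalajara is UTC−6:00, so local arrival = 10:11 − 6:00 = 04:11 on Apr 3.

04:11 on Apr 3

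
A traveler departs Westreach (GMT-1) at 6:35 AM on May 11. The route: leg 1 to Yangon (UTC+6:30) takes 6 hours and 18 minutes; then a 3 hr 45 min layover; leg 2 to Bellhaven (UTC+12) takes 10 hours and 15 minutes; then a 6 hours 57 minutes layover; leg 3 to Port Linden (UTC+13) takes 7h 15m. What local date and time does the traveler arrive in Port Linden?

Convert departure to UTC: 6:35 AM + 1:00 = 7:35 AM UTC on May 11.
Add 6 hours and 18 minutes leg 1 → 1:53 PM UTC.
Add 3 hours and 45 minutes layover in Yangon → 5:38 PM UTC.
Add 10 hours and 15 minutes leg 2 → 3:53 AM UTC (May 12).
Add 6 hours 57 minutes layover in Bellhaven → 10:50 AM UTC.
Add 7 hours 15 minutes leg 3 → 6:05 PM UTC.
Port Linden is UTC+13:00, so local arrival = 6:05 PM + 13:00 = 7:05 AM on May 13.

7:05 AM on May 13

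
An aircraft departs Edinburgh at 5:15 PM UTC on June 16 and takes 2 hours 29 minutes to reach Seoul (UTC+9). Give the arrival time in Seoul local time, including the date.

Departure is given in UTC: 5:15 PM on Jun 16.
Add 2 hours and 29 minutes → 7:44 PM UTC.
Seoul is UTC+9:00: 7:44 PM + 9:00 = 4:44 AM on Jun 17.

4:44 AM on Jun 17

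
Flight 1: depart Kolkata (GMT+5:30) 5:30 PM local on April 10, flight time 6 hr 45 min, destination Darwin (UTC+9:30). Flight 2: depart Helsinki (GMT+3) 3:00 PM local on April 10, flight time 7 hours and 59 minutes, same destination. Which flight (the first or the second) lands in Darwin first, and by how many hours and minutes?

the first, by 1 hour 14 minutes

Flight 1 in UTC: 5:30 PM − 5:30 = 12:00 PM on Apr 10.
+6 hours and 45 minutes → arrive 6:45 PM UTC on Apr 10.
Flight 2 in UTC: 3:00 PM − 3:00 = 12:00 PM on Apr 10.
+7 hours 59 minutes → arrive 7:59 PM UTC on Apr 10.
Flight 1 lands earlier by 1 hour 14 minutes.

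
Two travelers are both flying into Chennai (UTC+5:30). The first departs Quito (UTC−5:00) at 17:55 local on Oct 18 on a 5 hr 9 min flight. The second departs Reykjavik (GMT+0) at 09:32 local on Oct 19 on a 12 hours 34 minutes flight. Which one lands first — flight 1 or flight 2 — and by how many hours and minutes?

Flight 1 in UTC: 17:55 + 5:00 = 22:55 on Oct 18.
+5 hours and 9 minutes → arrive 04:04 UTC on Oct 19.
Flight 2 departs at 09:32 UTC (Oct 19).
+12 hours 34 minutes → arrive 22:06 UTC on Oct 19.
Flight 1 lands earlier by 18 hours 2 minutes.

the first, by 18 hours 2 minutes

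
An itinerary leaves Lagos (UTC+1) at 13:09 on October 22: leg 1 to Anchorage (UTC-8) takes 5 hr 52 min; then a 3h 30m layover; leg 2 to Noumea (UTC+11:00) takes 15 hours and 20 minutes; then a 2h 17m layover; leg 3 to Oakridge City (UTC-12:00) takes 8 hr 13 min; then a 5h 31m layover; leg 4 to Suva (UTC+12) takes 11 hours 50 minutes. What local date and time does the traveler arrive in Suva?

04:42 on October 25

Convert departure to UTC: 13:09 − 1:00 = 12:09 UTC on Oct 22.
Add 5 hours and 52 minutes leg 1 → 18:01 UTC.
Add 3 hours and 30 minutes layover in Anchorage → 21:31 UTC.
Add 15 hours 20 minutes leg 2 → 12:51 UTC (Oct 23).
Add 2 hours and 17 minutes layover in Noumea → 15:08 UTC.
Add 8 hours and 13 minutes leg 3 → 23:21 UTC.
Add 5 hours and 31 minutes layover in Oakridge City → 04:52 UTC (Oct 24).
Add 11 hours and 50 minutes leg 4 → 16:42 UTC.
Suva is UTC+12:00, so local arrival = 16:42 + 12:00 = 04:42 on Oct 25.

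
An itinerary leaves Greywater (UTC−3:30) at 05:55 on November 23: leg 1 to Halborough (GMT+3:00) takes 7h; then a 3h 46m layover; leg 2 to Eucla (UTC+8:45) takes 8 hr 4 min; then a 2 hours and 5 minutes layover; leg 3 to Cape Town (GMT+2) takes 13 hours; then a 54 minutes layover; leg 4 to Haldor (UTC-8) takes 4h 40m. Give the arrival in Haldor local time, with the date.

Convert departure to UTC: 05:55 + 3:30 = 09:25 UTC on Nov 23.
Add 7 hours leg 1 → 16:25 UTC.
Add 3 hours and 46 minutes layover in Halborough → 20:11 UTC.
Add 8 hours and 4 minutes leg 2 → 04:15 UTC (Nov 24).
Add 2 hours and 5 minutes layover in Eucla → 06:20 UTC.
Add 13 hours leg 3 → 19:20 UTC.
Add 54 minutes layover in Cape Town → 20:14 UTC.
Add 4 hours 40 minutes leg 4 → 00:54 UTC (Nov 25).
Haldor is UTC−8:00, so local arrival = 00:54 − 8:00 = 16:54 on Nov 24.

16:54 on Nov 24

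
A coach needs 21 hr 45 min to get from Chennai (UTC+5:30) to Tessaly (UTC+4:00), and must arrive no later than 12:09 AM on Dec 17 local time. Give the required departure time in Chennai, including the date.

3:54 AM on December 16

Target arrival in UTC: 12:09 AM − 4:00 = 8:09 PM on Dec 16.
Subtract 21 hours and 45 minutes → departure 10:24 PM UTC on Dec 15.
Chennai is UTC+5:30: 10:24 PM + 5:30 = 3:54 AM on Dec 16.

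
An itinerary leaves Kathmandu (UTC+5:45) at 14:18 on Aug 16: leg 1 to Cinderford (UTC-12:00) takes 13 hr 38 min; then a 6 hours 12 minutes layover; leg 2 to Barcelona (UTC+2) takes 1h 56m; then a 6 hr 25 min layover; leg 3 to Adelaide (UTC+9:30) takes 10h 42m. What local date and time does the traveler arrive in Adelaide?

Convert departure to UTC: 14:18 − 5:45 = 08:33 UTC on Aug 16.
Add 13 hours and 38 minutes leg 1 → 22:11 UTC.
Add 6 hours 12 minutes layover in Cinderford → 04:23 UTC (Aug 17).
Add 1 hour and 56 minutes leg 2 → 06:19 UTC.
Add 6 hours 25 minutes layover in Barcelona → 12:44 UTC.
Add 10 hours 42 minutes leg 3 → 23:26 UTC.
Adelaide is UTC+9:30, so local arrival = 23:26 + 9:30 = 08:56 on Aug 18.

08:56 on August 18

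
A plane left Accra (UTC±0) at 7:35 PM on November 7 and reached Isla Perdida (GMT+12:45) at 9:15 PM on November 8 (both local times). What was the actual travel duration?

Isla Perdida is 12:45 ahead of Accra.
Clock-face elapsed time (ignoring zones) is 25 hours 40 minutes.
Actual elapsed = 25 hours 40 minutes − 12:45 = 12 hours 55 minutes.

12 hours 55 minutes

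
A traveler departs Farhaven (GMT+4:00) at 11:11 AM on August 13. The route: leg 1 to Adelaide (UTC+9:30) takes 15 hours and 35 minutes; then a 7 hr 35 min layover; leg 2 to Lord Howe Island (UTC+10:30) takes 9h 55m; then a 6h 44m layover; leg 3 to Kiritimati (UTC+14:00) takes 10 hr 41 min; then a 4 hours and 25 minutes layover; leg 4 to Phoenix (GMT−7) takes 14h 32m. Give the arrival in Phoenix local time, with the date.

9:38 PM on August 15

Convert departure to UTC: 11:11 AM − 4:00 = 7:11 AM UTC on Aug 13.
Add 15 hours and 35 minutes leg 1 → 10:46 PM UTC.
Add 7 hours 35 minutes layover in Adelaide → 6:21 AM UTC (Aug 14).
Add 9 hours 55 minutes leg 2 → 4:16 PM UTC.
Add 6 hours and 44 minutes layover in Lord Howe Island → 11:00 PM UTC.
Add 10 hours 41 minutes leg 3 → 9:41 AM UTC (Aug 15).
Add 4 hours 25 minutes layover in Kiritimati → 2:06 PM UTC.
Add 14 hours 32 minutes leg 4 → 4:38 AM UTC (Aug 16).
Phoenix is UTC−7:00, so local arrival = 4:38 AM − 7:00 = 9:38 PM on Aug 15.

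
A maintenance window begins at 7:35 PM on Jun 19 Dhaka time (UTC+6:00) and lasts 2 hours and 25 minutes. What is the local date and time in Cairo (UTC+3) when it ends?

Convert start to UTC: 7:35 PM − 6:00 = 1:35 PM UTC on Jun 19.
Add 2 hours 25 minutes duration → 4:00 PM UTC.
Cairo is UTC+3:00, so local end time = 4:00 PM + 3:00 = 7:00 PM on Jun 19.

7:00 PM on Jun 19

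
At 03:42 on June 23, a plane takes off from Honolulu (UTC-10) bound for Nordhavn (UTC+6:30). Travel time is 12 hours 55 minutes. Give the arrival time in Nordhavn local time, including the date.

09:07 on June 24

Convert departure to UTC: 03:42 + 10:00 = 13:42 UTC on Jun 23.
Add 12 hours 55 minutes travel time → 02:37 UTC (Jun 24).
Nordhavn is UTC+6:30, so local arrival = 02:37 + 6:30 = 09:07 on Jun 24.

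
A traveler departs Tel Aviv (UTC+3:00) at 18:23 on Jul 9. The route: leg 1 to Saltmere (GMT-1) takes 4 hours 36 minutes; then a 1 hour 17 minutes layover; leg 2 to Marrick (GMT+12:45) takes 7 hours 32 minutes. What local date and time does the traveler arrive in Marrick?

17:33 on Jul 10

Convert departure to UTC: 18:23 − 3:00 = 15:23 UTC on Jul 9.
Add 4 hours 36 minutes leg 1 → 19:59 UTC.
Add 1 hour and 17 minutes layover in Saltmere → 21:16 UTC.
Add 7 hours 32 minutes leg 2 → 04:48 UTC (Jul 10).
Marrick is UTC+12:45, so local arrival = 04:48 + 12:45 = 17:33 on Jul 10.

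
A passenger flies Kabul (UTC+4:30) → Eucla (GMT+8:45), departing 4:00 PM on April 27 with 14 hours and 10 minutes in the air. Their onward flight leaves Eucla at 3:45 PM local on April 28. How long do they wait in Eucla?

Convert departure to UTC: 4:00 PM − 4:30 = 11:30 AM UTC on Apr 27.
Add 14 hours and 10 minutes flight time → 1:40 AM UTC (Apr 28).
Eucla is UTC+8:45, so local arrival = 1:40 AM + 8:45 = 10:25 AM on Apr 28.
Layover = 3:45 PM − 10:25 AM = 5 hours 20 minutes.

5 hours 20 minutes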